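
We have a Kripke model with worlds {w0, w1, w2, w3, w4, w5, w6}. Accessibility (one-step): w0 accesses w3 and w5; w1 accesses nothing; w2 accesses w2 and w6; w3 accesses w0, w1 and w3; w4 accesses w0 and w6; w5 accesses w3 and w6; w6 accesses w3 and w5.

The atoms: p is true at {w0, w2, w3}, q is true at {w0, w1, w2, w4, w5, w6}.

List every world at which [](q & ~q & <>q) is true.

w0: successors {w3, w5}; q & ~q & <>q there: w3:F, w5:F. ✗
w1: no successors, so [](q & ~q & <>q) holds vacuously. ✓
w2: successors {w2, w6}; q & ~q & <>q there: w2:F, w6:F. ✗
w3: successors {w0, w1, w3}; q & ~q & <>q there: w0:F, w1:F, w3:F. ✗
w4: successors {w0, w6}; q & ~q & <>q there: w0:F, w6:F. ✗
w5: successors {w3, w6}; q & ~q & <>q there: w3:F, w6:F. ✗
w6: successors {w3, w5}; q & ~q & <>q there: w3:F, w5:F. ✗

{w1}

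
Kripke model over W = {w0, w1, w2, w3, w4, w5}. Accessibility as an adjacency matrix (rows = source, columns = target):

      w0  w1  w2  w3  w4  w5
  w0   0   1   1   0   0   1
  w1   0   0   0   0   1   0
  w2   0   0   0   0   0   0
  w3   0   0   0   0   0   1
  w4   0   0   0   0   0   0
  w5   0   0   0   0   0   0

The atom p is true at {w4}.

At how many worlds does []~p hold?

w0: successors {w1, w2, w5}; ~p there: w1:T, w2:T, w5:T. ✓
w1: successors {w4}; ~p there: w4:F. ✗
w2: no successors, so []~p holds vacuously. ✓
w3: successors {w5}; ~p there: w5:T. ✓
w4: no successors, so []~p holds vacuously. ✓
w5: no successors, so []~p holds vacuously. ✓
Satisfying worlds: {w0, w2, w3, w4, w5}.

5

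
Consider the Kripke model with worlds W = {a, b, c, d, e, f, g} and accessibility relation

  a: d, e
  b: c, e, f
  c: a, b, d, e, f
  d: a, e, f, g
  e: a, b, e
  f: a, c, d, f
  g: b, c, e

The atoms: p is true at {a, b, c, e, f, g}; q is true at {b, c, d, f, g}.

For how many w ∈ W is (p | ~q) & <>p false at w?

1

a: p | ~q is T, <>p is T. ✓
b: p | ~q is T, <>p is T. ✓
c: p | ~q is T, <>p is T. ✓
d: p | ~q is F, <>p is T. ✗
e: p | ~q is T, <>p is T. ✓
f: p | ~q is T, <>p is T. ✓
g: p | ~q is T, <>p is T. ✓
Satisfying worlds: {a, b, c, e, f, g}.
So (p | ~q) & <>p fails at the other 1 world.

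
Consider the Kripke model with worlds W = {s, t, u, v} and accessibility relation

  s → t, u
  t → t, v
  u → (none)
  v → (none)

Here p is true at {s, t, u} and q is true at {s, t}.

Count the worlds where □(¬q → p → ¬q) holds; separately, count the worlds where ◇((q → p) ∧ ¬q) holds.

For □(¬q → p → ¬q):
s: successors {t, u}; ¬q → p → ¬q there: t:T, u:T. ✓
t: successors {t, v}; ¬q → p → ¬q there: t:T, v:T. ✓
u: no successors, so □(¬q → p → ¬q) holds vacuously. ✓
v: no successors, so □(¬q → p → ¬q) holds vacuously. ✓
— 4 worlds.
For ◇((q → p) ∧ ¬q):
s: successors {t, u}; (q → p) ∧ ¬q there: t:F, u:T. ✓
t: successors {t, v}; (q → p) ∧ ¬q there: t:F, v:T. ✓
u: no successors, so ◇((q → p) ∧ ¬q) fails. ✗
v: no successors, so ◇((q → p) ∧ ¬q) fails. ✗
— 2 worlds.

4 and 2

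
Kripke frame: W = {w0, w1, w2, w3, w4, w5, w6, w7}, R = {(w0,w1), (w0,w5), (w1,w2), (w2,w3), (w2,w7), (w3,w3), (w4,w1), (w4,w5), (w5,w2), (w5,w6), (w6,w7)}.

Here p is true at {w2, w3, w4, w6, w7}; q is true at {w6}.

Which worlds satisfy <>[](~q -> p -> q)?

{w2, w6}

w0: successors {w1, w5}; [](~q -> p -> q) there: w1:F, w5:F. ✗
w1: successors {w2}; [](~q -> p -> q) there: w2:F. ✗
w2: successors {w3, w7}; [](~q -> p -> q) there: w3:F, w7:T. ✓
w3: successors {w3}; [](~q -> p -> q) there: w3:F. ✗
w4: successors {w1, w5}; [](~q -> p -> q) there: w1:F, w5:F. ✗
w5: successors {w2, w6}; [](~q -> p -> q) there: w2:F, w6:F. ✗
w6: successors {w7}; [](~q -> p -> q) there: w7:T. ✓
w7: no successors, so <>[](~q -> p -> q) fails. ✗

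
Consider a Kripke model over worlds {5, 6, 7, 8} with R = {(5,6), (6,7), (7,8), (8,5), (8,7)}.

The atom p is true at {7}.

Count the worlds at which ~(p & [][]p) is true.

4

5: p & [][]p is F. ✓
6: p & [][]p is F. ✓
7: p & [][]p is F. ✓
8: p & [][]p is F. ✓
Satisfying worlds: {5, 6, 7, 8}.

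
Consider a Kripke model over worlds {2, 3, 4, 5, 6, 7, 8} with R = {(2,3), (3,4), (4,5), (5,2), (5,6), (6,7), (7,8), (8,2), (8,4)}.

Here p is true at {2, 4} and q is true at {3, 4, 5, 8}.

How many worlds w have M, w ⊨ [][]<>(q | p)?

2: successors {3}; []<>(q | p) there: 3:T. ✓
3: successors {4}; []<>(q | p) there: 4:T. ✓
4: successors {5}; []<>(q | p) there: 5:F. ✗
5: successors {2, 6}; []<>(q | p) there: 2:T, 6:T. ✓
6: successors {7}; []<>(q | p) there: 7:T. ✓
7: successors {8}; []<>(q | p) there: 8:T. ✓
8: successors {2, 4}; []<>(q | p) there: 2:T, 4:T. ✓
Satisfying worlds: {2, 3, 5, 6, 7, 8}.

6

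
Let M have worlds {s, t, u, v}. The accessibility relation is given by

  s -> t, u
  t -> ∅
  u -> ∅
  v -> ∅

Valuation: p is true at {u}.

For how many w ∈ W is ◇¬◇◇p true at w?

1

s: successors {t, u}; ¬◇◇p there: t:T, u:T. ✓
t: no successors, so ◇¬◇◇p fails. ✗
u: no successors, so ◇¬◇◇p fails. ✗
v: no successors, so ◇¬◇◇p fails. ✗
Satisfying worlds: {s}.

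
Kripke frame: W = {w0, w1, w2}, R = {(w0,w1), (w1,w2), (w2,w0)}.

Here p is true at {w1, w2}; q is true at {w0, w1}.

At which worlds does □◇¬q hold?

{w0}

w0: successors {w1}; ◇¬q there: w1:T. ✓
w1: successors {w2}; ◇¬q there: w2:F. ✗
w2: successors {w0}; ◇¬q there: w0:F. ✗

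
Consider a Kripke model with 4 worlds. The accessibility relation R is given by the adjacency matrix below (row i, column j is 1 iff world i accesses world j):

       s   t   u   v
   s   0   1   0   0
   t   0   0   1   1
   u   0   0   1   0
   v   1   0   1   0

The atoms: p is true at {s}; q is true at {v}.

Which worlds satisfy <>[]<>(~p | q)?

{s, t, u, v}

s: successors {t}; []<>(~p | q) there: t:T. ✓
t: successors {u, v}; []<>(~p | q) there: u:T, v:T. ✓
u: successors {u}; []<>(~p | q) there: u:T. ✓
v: successors {s, u}; []<>(~p | q) there: s:T, u:T. ✓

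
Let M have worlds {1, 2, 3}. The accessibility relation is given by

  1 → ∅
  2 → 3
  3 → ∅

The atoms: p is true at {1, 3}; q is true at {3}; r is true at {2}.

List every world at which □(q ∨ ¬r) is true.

1: no successors, so □(q ∨ ¬r) holds vacuously. ✓
2: successors {3}; q ∨ ¬r there: 3:T. ✓
3: no successors, so □(q ∨ ¬r) holds vacuously. ✓

{1, 2, 3}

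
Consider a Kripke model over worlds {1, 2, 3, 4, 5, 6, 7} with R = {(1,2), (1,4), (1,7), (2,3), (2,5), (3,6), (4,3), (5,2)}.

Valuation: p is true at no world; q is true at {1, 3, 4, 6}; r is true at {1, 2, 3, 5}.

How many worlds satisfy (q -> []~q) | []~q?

4

1: q -> []~q is F, []~q is F. ✗
2: q -> []~q is T, []~q is F. ✓
3: q -> []~q is F, []~q is F. ✗
4: q -> []~q is F, []~q is F. ✗
5: q -> []~q is T, []~q is T. ✓
6: q -> []~q is T, []~q is T. ✓
7: q -> []~q is T, []~q is T. ✓
Satisfying worlds: {2, 5, 6, 7}.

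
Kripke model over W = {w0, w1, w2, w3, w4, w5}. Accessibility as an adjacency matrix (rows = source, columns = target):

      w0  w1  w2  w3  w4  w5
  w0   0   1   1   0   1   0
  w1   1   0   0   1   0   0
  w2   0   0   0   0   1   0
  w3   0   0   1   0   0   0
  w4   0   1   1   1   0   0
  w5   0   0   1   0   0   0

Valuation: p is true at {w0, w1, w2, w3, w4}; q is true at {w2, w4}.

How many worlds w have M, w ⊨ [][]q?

2

w0: successors {w1, w2, w4}; []q there: w1:F, w2:T, w4:F. ✗
w1: successors {w0, w3}; []q there: w0:F, w3:T. ✗
w2: successors {w4}; []q there: w4:F. ✗
w3: successors {w2}; []q there: w2:T. ✓
w4: successors {w1, w2, w3}; []q there: w1:F, w2:T, w3:T. ✗
w5: successors {w2}; []q there: w2:T. ✓
Satisfying worlds: {w3, w5}.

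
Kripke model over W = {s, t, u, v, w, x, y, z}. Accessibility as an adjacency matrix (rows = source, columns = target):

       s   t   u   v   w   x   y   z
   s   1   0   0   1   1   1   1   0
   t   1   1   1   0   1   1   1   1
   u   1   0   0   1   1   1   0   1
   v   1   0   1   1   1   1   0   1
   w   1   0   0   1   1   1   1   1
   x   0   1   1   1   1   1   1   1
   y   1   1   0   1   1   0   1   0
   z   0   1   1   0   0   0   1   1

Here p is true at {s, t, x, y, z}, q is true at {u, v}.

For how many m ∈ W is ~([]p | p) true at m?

s: []p | p is T. ✗
t: []p | p is T. ✗
u: []p | p is F. ✓
v: []p | p is F. ✓
w: []p | p is F. ✓
x: []p | p is T. ✗
y: []p | p is T. ✗
z: []p | p is T. ✗
Satisfying worlds: {u, v, w}.

3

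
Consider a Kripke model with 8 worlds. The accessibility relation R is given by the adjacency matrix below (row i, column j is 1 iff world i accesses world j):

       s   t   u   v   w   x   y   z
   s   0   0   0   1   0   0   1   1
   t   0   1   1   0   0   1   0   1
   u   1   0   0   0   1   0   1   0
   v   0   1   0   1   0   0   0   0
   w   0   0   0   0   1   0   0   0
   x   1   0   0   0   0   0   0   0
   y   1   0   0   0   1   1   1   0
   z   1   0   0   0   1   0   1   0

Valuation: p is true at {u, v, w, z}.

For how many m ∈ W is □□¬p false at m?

s: successors {v, y, z}; □¬p there: v:F, y:F, z:F. ✗
t: successors {t, u, x, z}; □¬p there: t:F, u:F, x:T, z:F. ✗
u: successors {s, w, y}; □¬p there: s:F, w:F, y:F. ✗
v: successors {t, v}; □¬p there: t:F, v:F. ✗
w: successors {w}; □¬p there: w:F. ✗
x: successors {s}; □¬p there: s:F. ✗
y: successors {s, w, x, y}; □¬p there: s:F, w:F, x:T, y:F. ✗
z: successors {s, w, y}; □¬p there: s:F, w:F, y:F. ✗
Satisfying worlds: ∅.
So □□¬p fails at the other 8 worlds.

8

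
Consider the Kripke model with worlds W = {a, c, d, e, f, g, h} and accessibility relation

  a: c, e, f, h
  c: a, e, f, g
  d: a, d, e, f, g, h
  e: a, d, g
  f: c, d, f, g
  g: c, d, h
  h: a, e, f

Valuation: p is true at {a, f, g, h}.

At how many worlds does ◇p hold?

7

a: successors {c, e, f, h}; p there: c:F, e:F, f:T, h:T. ✓
c: successors {a, e, f, g}; p there: a:T, e:F, f:T, g:T. ✓
d: successors {a, d, e, f, g, h}; p there: a:T, d:F, e:F, f:T, g:T, h:T. ✓
e: successors {a, d, g}; p there: a:T, d:F, g:T. ✓
f: successors {c, d, f, g}; p there: c:F, d:F, f:T, g:T. ✓
g: successors {c, d, h}; p there: c:F, d:F, h:T. ✓
h: successors {a, e, f}; p there: a:T, e:F, f:T. ✓
Satisfying worlds: {a, c, d, e, f, g, h}.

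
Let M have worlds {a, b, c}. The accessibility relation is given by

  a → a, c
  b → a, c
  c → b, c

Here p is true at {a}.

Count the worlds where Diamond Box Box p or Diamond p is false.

a: Diamond Box Box p is F, Diamond p is T. ✓
b: Diamond Box Box p is F, Diamond p is T. ✓
c: Diamond Box Box p is F, Diamond p is F. ✗
Satisfying worlds: {a, b}.
So Diamond Box Box p or Diamond p fails at the other 1 world.

1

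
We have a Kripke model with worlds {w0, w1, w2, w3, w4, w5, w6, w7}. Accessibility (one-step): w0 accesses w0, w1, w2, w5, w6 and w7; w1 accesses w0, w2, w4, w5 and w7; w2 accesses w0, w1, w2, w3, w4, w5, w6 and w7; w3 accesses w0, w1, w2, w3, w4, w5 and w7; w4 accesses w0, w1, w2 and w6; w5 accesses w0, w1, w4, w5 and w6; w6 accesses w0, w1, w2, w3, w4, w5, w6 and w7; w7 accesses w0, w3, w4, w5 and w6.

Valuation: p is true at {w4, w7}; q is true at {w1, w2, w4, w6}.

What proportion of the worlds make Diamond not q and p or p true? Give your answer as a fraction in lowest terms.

w0: Diamond not q and p is F, p is F. ✗
w1: Diamond not q and p is F, p is F. ✗
w2: Diamond not q and p is F, p is F. ✗
w3: Diamond not q and p is F, p is F. ✗
w4: Diamond not q and p is T, p is T. ✓
w5: Diamond not q and p is F, p is F. ✗
w6: Diamond not q and p is F, p is F. ✗
w7: Diamond not q and p is T, p is T. ✓
That's 2 of 8 worlds, so 2/8 = 1/4.

1/4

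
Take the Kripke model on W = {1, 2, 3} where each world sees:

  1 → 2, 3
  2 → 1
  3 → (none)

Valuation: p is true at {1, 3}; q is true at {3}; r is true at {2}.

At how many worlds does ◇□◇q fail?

2

1: successors {2, 3}; □◇q there: 2:T, 3:T. ✓
2: successors {1}; □◇q there: 1:F. ✗
3: no successors, so ◇□◇q fails. ✗
Satisfying worlds: {1}.
So ◇□◇q fails at the other 2 worlds.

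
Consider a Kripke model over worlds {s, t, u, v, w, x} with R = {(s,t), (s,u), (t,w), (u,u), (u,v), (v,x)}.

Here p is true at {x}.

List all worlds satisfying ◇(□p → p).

s: successors {t, u}; □p → p there: t:T, u:T. ✓
t: successors {w}; □p → p there: w:F. ✗
u: successors {u, v}; □p → p there: u:T, v:F. ✓
v: successors {x}; □p → p there: x:T. ✓
w: no successors, so ◇(□p → p) fails. ✗
x: no successors, so ◇(□p → p) fails. ✗

{s, u, v}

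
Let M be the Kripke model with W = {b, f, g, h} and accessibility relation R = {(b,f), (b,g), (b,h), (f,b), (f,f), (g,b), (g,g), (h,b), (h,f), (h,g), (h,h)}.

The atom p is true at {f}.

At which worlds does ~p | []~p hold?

{b, g, h}

b: ~p is T, []~p is F. ✓
f: ~p is F, []~p is F. ✗
g: ~p is T, []~p is T. ✓
h: ~p is T, []~p is F. ✓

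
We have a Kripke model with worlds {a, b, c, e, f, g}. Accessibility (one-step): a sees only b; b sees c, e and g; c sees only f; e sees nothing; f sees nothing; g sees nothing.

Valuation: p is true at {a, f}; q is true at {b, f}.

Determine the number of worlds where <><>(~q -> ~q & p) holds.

1

a: successors {b}; <>(~q -> ~q & p) there: b:F. ✗
b: successors {c, e, g}; <>(~q -> ~q & p) there: c:T, e:F, g:F. ✓
c: successors {f}; <>(~q -> ~q & p) there: f:F. ✗
e: no successors, so <><>(~q -> ~q & p) fails. ✗
f: no successors, so <><>(~q -> ~q & p) fails. ✗
g: no successors, so <><>(~q -> ~q & p) fails. ✗
Satisfying worlds: {b}.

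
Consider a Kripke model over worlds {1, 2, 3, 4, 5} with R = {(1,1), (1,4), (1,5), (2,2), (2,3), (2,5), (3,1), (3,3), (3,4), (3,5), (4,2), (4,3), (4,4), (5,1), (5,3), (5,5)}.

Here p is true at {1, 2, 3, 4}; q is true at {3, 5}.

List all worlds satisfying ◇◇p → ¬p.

1: ◇◇p is T, ¬p is F. ✗
2: ◇◇p is T, ¬p is F. ✗
3: ◇◇p is T, ¬p is F. ✗
4: ◇◇p is T, ¬p is F. ✗
5: ◇◇p is T, ¬p is T. ✓

{5}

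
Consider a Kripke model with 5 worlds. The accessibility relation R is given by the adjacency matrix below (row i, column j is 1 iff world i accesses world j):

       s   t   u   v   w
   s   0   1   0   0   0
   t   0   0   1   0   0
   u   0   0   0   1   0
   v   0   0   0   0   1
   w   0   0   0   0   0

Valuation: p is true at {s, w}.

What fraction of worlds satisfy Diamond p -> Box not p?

s: Diamond p is F, Box not p is T. ✓
t: Diamond p is F, Box not p is T. ✓
u: Diamond p is F, Box not p is T. ✓
v: Diamond p is T, Box not p is F. ✗
w: Diamond p is F, Box not p is T. ✓
That's 4 of 5 worlds, so 4/5.

4/5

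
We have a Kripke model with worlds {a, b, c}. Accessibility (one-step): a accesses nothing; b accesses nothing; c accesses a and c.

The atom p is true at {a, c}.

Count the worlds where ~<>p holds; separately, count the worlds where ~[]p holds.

For ~<>p:
a: <>p is F. ✓
b: <>p is F. ✓
c: <>p is T. ✗
— 2 worlds.
For ~[]p:
a: []p is T. ✗
b: []p is T. ✗
c: []p is T. ✗
— 0 worlds.

2 and 0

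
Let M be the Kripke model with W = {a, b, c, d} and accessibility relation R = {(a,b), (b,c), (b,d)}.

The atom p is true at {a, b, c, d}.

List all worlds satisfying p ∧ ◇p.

{a, b}

a: p is T, ◇p is T. ✓
b: p is T, ◇p is T. ✓
c: p is T, ◇p is F. ✗
d: p is T, ◇p is F. ✗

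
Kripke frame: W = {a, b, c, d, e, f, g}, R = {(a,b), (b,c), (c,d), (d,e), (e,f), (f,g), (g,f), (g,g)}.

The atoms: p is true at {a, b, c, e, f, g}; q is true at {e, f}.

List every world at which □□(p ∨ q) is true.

{a, c, d, e, f, g}

a: successors {b}; □(p ∨ q) there: b:T. ✓
b: successors {c}; □(p ∨ q) there: c:F. ✗
c: successors {d}; □(p ∨ q) there: d:T. ✓
d: successors {e}; □(p ∨ q) there: e:T. ✓
e: successors {f}; □(p ∨ q) there: f:T. ✓
f: successors {g}; □(p ∨ q) there: g:T. ✓
g: successors {f, g}; □(p ∨ q) there: f:T, g:T. ✓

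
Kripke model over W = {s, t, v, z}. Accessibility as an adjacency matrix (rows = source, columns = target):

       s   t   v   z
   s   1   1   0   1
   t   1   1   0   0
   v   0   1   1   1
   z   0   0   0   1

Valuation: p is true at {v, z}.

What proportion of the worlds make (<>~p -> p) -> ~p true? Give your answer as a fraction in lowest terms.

s: <>~p -> p is F, ~p is T. ✓
t: <>~p -> p is F, ~p is T. ✓
v: <>~p -> p is T, ~p is F. ✗
z: <>~p -> p is T, ~p is F. ✗
That's 2 of 4 worlds, so 2/4 = 1/2.

1/2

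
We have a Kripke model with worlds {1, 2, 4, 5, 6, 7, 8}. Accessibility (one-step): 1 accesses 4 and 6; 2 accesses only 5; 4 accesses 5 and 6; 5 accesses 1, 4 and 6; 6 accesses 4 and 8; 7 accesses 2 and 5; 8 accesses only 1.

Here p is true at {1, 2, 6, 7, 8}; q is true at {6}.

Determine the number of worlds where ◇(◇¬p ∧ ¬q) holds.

7

1: successors {4, 6}; ◇¬p ∧ ¬q there: 4:T, 6:F. ✓
2: successors {5}; ◇¬p ∧ ¬q there: 5:T. ✓
4: successors {5, 6}; ◇¬p ∧ ¬q there: 5:T, 6:F. ✓
5: successors {1, 4, 6}; ◇¬p ∧ ¬q there: 1:T, 4:T, 6:F. ✓
6: successors {4, 8}; ◇¬p ∧ ¬q there: 4:T, 8:F. ✓
7: successors {2, 5}; ◇¬p ∧ ¬q there: 2:T, 5:T. ✓
8: successors {1}; ◇¬p ∧ ¬q there: 1:T. ✓
Satisfying worlds: {1, 2, 4, 5, 6, 7, 8}.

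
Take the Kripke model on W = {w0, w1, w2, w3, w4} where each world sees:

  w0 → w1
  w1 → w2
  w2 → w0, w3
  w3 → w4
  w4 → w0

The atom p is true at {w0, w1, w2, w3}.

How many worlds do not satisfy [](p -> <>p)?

w0: successors {w1}; p -> <>p there: w1:T. ✓
w1: successors {w2}; p -> <>p there: w2:T. ✓
w2: successors {w0, w3}; p -> <>p there: w0:T, w3:F. ✗
w3: successors {w4}; p -> <>p there: w4:T. ✓
w4: successors {w0}; p -> <>p there: w0:T. ✓
Satisfying worlds: {w0, w1, w3, w4}.
So [](p -> <>p) fails at the other 1 world.

1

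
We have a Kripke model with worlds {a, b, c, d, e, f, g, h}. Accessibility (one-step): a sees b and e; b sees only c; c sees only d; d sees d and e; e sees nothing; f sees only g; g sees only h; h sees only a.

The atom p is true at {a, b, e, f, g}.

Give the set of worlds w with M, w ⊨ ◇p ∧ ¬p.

a: ◇p is T, ¬p is F. ✗
b: ◇p is F, ¬p is F. ✗
c: ◇p is F, ¬p is T. ✗
d: ◇p is T, ¬p is T. ✓
e: ◇p is F, ¬p is F. ✗
f: ◇p is T, ¬p is F. ✗
g: ◇p is F, ¬p is F. ✗
h: ◇p is T, ¬p is T. ✓

{d, h}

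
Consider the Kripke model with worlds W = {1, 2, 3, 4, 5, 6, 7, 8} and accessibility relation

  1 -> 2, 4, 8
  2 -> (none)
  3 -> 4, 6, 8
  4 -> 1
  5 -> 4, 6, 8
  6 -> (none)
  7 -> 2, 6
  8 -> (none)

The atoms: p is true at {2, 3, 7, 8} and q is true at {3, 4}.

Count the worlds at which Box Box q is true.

4

1: successors {2, 4, 8}; Box q there: 2:T, 4:F, 8:T. ✗
2: no successors, so Box Box q holds vacuously. ✓
3: successors {4, 6, 8}; Box q there: 4:F, 6:T, 8:T. ✗
4: successors {1}; Box q there: 1:F. ✗
5: successors {4, 6, 8}; Box q there: 4:F, 6:T, 8:T. ✗
6: no successors, so Box Box q holds vacuously. ✓
7: successors {2, 6}; Box q there: 2:T, 6:T. ✓
8: no successors, so Box Box q holds vacuously. ✓
Satisfying worlds: {2, 6, 7, 8}.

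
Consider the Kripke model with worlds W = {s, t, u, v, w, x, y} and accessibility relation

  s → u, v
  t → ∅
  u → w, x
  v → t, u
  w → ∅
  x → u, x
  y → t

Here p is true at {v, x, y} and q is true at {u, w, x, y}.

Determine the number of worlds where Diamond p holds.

s: successors {u, v}; p there: u:F, v:T. ✓
t: no successors, so Diamond p fails. ✗
u: successors {w, x}; p there: w:F, x:T. ✓
v: successors {t, u}; p there: t:F, u:F. ✗
w: no successors, so Diamond p fails. ✗
x: successors {u, x}; p there: u:F, x:T. ✓
y: successors {t}; p there: t:F. ✗
Satisfying worlds: {s, u, x}.

3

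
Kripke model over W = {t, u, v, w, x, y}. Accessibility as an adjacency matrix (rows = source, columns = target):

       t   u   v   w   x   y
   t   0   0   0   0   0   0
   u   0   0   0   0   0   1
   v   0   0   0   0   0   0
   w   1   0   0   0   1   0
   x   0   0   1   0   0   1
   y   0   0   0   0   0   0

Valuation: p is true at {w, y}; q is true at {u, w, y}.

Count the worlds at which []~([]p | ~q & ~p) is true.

3

t: no successors, so []~([]p | ~q & ~p) holds vacuously. ✓
u: successors {y}; ~([]p | ~q & ~p) there: y:F. ✗
v: no successors, so []~([]p | ~q & ~p) holds vacuously. ✓
w: successors {t, x}; ~([]p | ~q & ~p) there: t:F, x:F. ✗
x: successors {v, y}; ~([]p | ~q & ~p) there: v:F, y:F. ✗
y: no successors, so []~([]p | ~q & ~p) holds vacuously. ✓
Satisfying worlds: {t, v, y}.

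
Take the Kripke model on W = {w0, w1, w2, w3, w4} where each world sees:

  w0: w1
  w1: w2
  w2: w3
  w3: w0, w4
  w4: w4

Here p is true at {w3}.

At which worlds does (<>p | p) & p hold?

w0: <>p | p is F, p is F. ✗
w1: <>p | p is F, p is F. ✗
w2: <>p | p is T, p is F. ✗
w3: <>p | p is T, p is T. ✓
w4: <>p | p is F, p is F. ✗

{w3}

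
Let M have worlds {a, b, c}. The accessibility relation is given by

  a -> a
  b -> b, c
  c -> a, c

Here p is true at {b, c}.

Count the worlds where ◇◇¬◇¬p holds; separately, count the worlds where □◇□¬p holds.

1 and 2

For ◇◇¬◇¬p:
a: successors {a}; ◇¬◇¬p there: a:F. ✗
b: successors {b, c}; ◇¬◇¬p there: b:T, c:F. ✓
c: successors {a, c}; ◇¬◇¬p there: a:F, c:F. ✗
— 1 world.
For □◇□¬p:
a: successors {a}; ◇□¬p there: a:T. ✓
b: successors {b, c}; ◇□¬p there: b:F, c:T. ✗
c: successors {a, c}; ◇□¬p there: a:T, c:T. ✓
— 2 worlds.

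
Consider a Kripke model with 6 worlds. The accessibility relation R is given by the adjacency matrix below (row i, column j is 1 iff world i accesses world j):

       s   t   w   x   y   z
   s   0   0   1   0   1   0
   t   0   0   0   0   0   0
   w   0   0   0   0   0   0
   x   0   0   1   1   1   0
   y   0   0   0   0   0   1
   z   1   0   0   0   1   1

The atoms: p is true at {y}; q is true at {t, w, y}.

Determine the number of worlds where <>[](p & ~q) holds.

2

s: successors {w, y}; [](p & ~q) there: w:T, y:F. ✓
t: no successors, so <>[](p & ~q) fails. ✗
w: no successors, so <>[](p & ~q) fails. ✗
x: successors {w, x, y}; [](p & ~q) there: w:T, x:F, y:F. ✓
y: successors {z}; [](p & ~q) there: z:F. ✗
z: successors {s, y, z}; [](p & ~q) there: s:F, y:F, z:F. ✗
Satisfying worlds: {s, x}.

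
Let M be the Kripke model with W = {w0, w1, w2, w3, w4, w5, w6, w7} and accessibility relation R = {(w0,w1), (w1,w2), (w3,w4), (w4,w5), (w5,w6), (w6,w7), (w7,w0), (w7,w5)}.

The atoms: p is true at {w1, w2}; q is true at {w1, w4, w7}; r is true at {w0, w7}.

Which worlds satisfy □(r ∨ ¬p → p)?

w0: successors {w1}; r ∨ ¬p → p there: w1:T. ✓
w1: successors {w2}; r ∨ ¬p → p there: w2:T. ✓
w2: no successors, so □(r ∨ ¬p → p) holds vacuously. ✓
w3: successors {w4}; r ∨ ¬p → p there: w4:F. ✗
w4: successors {w5}; r ∨ ¬p → p there: w5:F. ✗
w5: successors {w6}; r ∨ ¬p → p there: w6:F. ✗
w6: successors {w7}; r ∨ ¬p → p there: w7:F. ✗
w7: successors {w0, w5}; r ∨ ¬p → p there: w0:F, w5:F. ✗

{w0, w1, w2}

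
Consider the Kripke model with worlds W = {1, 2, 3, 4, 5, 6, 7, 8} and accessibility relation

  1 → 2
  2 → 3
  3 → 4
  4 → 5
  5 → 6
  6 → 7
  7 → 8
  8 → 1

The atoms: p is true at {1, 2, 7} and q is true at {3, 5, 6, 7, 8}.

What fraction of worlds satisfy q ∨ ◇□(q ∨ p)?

1: q is F, ◇□(q ∨ p) is T. ✓
2: q is F, ◇□(q ∨ p) is F. ✗
3: q is T, ◇□(q ∨ p) is T. ✓
4: q is F, ◇□(q ∨ p) is T. ✓
5: q is T, ◇□(q ∨ p) is T. ✓
6: q is T, ◇□(q ∨ p) is T. ✓
7: q is T, ◇□(q ∨ p) is T. ✓
8: q is T, ◇□(q ∨ p) is T. ✓
That's 7 of 8 worlds, so 7/8.

7/8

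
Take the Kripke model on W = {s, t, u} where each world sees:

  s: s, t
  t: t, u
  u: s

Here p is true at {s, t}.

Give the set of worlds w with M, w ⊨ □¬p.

s: successors {s, t}; ¬p there: s:F, t:F. ✗
t: successors {t, u}; ¬p there: t:F, u:T. ✗
u: successors {s}; ¬p there: s:F. ✗

∅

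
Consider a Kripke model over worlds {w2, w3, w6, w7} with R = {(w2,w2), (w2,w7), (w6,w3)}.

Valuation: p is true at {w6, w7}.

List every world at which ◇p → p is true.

w2: ◇p is T, p is F. ✗
w3: ◇p is F, p is F. ✓
w6: ◇p is F, p is T. ✓
w7: ◇p is F, p is T. ✓

{w3, w6, w7}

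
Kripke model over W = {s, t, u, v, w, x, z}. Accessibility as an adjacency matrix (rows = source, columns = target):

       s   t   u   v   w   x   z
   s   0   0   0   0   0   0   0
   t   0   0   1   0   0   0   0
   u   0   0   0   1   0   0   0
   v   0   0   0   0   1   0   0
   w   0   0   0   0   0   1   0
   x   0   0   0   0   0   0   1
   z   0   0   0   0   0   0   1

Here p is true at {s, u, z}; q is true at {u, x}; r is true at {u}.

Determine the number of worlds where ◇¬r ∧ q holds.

2

s: ◇¬r is F, q is F. ✗
t: ◇¬r is F, q is F. ✗
u: ◇¬r is T, q is T. ✓
v: ◇¬r is T, q is F. ✗
w: ◇¬r is T, q is F. ✗
x: ◇¬r is T, q is T. ✓
z: ◇¬r is T, q is F. ✗
Satisfying worlds: {u, x}.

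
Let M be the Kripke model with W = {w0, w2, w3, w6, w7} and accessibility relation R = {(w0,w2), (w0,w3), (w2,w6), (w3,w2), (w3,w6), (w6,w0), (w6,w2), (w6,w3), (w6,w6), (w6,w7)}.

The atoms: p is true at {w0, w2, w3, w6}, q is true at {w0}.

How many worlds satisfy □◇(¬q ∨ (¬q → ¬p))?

4

w0: successors {w2, w3}; ◇(¬q ∨ (¬q → ¬p)) there: w2:T, w3:T. ✓
w2: successors {w6}; ◇(¬q ∨ (¬q → ¬p)) there: w6:T. ✓
w3: successors {w2, w6}; ◇(¬q ∨ (¬q → ¬p)) there: w2:T, w6:T. ✓
w6: successors {w0, w2, w3, w6, w7}; ◇(¬q ∨ (¬q → ¬p)) there: w0:T, w2:T, w3:T, w6:T, w7:F. ✗
w7: no successors, so □◇(¬q ∨ (¬q → ¬p)) holds vacuously. ✓
Satisfying worlds: {w0, w2, w3, w7}.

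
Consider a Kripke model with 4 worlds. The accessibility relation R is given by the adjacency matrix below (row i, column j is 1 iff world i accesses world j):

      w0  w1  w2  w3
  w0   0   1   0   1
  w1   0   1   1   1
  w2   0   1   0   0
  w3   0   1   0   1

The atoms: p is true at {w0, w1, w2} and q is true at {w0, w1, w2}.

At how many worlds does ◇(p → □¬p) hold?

w0: successors {w1, w3}; p → □¬p there: w1:F, w3:T. ✓
w1: successors {w1, w2, w3}; p → □¬p there: w1:F, w2:F, w3:T. ✓
w2: successors {w1}; p → □¬p there: w1:F. ✗
w3: successors {w1, w3}; p → □¬p there: w1:F, w3:T. ✓
Satisfying worlds: {w0, w1, w3}.

3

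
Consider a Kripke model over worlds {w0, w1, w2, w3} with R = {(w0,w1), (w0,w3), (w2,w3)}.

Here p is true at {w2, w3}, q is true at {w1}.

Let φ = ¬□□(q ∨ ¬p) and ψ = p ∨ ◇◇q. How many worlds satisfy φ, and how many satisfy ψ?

0 and 2

For ¬□□(q ∨ ¬p):
w0: □□(q ∨ ¬p) is T. ✗
w1: □□(q ∨ ¬p) is T. ✗
w2: □□(q ∨ ¬p) is T. ✗
w3: □□(q ∨ ¬p) is T. ✗
— 0 worlds.
For p ∨ ◇◇q:
w0: p is F, ◇◇q is F. ✗
w1: p is F, ◇◇q is F. ✗
w2: p is T, ◇◇q is F. ✓
w3: p is T, ◇◇q is F. ✓
— 2 worlds.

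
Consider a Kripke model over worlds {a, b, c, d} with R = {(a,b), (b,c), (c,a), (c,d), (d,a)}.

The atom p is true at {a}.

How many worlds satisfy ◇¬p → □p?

1

a: ◇¬p is T, □p is F. ✗
b: ◇¬p is T, □p is F. ✗
c: ◇¬p is T, □p is F. ✗
d: ◇¬p is F, □p is T. ✓
Satisfying worlds: {d}.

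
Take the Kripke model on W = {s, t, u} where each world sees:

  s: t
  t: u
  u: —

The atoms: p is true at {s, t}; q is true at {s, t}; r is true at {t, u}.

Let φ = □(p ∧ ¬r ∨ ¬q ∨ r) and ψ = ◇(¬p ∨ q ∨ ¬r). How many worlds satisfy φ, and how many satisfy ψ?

3 and 2

For □(p ∧ ¬r ∨ ¬q ∨ r):
s: successors {t}; p ∧ ¬r ∨ ¬q ∨ r there: t:T. ✓
t: successors {u}; p ∧ ¬r ∨ ¬q ∨ r there: u:T. ✓
u: no successors, so □(p ∧ ¬r ∨ ¬q ∨ r) holds vacuously. ✓
— 3 worlds.
For ◇(¬p ∨ q ∨ ¬r):
s: successors {t}; ¬p ∨ q ∨ ¬r there: t:T. ✓
t: successors {u}; ¬p ∨ q ∨ ¬r there: u:T. ✓
u: no successors, so ◇(¬p ∨ q ∨ ¬r) fails. ✗
— 2 worlds.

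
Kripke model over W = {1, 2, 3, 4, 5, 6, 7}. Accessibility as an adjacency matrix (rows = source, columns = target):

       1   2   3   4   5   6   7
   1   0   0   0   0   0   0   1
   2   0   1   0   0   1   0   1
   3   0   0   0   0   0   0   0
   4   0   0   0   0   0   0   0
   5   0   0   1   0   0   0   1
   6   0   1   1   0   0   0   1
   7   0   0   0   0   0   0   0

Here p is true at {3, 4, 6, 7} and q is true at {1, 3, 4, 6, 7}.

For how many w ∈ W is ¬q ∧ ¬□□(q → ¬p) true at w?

1

1: ¬q is F, ¬□□(q → ¬p) is F. ✗
2: ¬q is T, ¬□□(q → ¬p) is T. ✓
3: ¬q is F, ¬□□(q → ¬p) is F. ✗
4: ¬q is F, ¬□□(q → ¬p) is F. ✗
5: ¬q is T, ¬□□(q → ¬p) is F. ✗
6: ¬q is F, ¬□□(q → ¬p) is T. ✗
7: ¬q is F, ¬□□(q → ¬p) is F. ✗
Satisfying worlds: {2}.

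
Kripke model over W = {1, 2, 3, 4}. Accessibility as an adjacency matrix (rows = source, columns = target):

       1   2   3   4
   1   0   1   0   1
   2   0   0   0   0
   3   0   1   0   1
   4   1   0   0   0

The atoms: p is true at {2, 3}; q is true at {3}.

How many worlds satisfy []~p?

1: successors {2, 4}; ~p there: 2:F, 4:T. ✗
2: no successors, so []~p holds vacuously. ✓
3: successors {2, 4}; ~p there: 2:F, 4:T. ✗
4: successors {1}; ~p there: 1:T. ✓
Satisfying worlds: {2, 4}.

2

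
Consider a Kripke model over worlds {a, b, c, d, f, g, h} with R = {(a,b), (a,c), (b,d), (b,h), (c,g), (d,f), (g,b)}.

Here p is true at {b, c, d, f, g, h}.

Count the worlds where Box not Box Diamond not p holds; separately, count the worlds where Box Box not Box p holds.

5 and 3

For Box not Box Diamond not p:
a: successors {b, c}; not Box Diamond not p there: b:T, c:T. ✓
b: successors {d, h}; not Box Diamond not p there: d:T, h:F. ✗
c: successors {g}; not Box Diamond not p there: g:T. ✓
d: successors {f}; not Box Diamond not p there: f:F. ✗
f: no successors, so Box not Box Diamond not p holds vacuously. ✓
g: successors {b}; not Box Diamond not p there: b:T. ✓
h: no successors, so Box not Box Diamond not p holds vacuously. ✓
— 5 worlds.
For Box Box not Box p:
a: successors {b, c}; Box not Box p there: b:F, c:F. ✗
b: successors {d, h}; Box not Box p there: d:F, h:T. ✗
c: successors {g}; Box not Box p there: g:F. ✗
d: successors {f}; Box not Box p there: f:T. ✓
f: no successors, so Box Box not Box p holds vacuously. ✓
g: successors {b}; Box not Box p there: b:F. ✗
h: no successors, so Box Box not Box p holds vacuously. ✓
— 3 worlds.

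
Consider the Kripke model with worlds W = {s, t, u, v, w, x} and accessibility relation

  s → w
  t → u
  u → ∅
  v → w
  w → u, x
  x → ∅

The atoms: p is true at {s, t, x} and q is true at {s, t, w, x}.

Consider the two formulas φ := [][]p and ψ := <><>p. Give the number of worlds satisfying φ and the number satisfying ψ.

4 and 2

For [][]p:
s: successors {w}; []p there: w:F. ✗
t: successors {u}; []p there: u:T. ✓
u: no successors, so [][]p holds vacuously. ✓
v: successors {w}; []p there: w:F. ✗
w: successors {u, x}; []p there: u:T, x:T. ✓
x: no successors, so [][]p holds vacuously. ✓
— 4 worlds.
For <><>p:
s: successors {w}; <>p there: w:T. ✓
t: successors {u}; <>p there: u:F. ✗
u: no successors, so <><>p fails. ✗
v: successors {w}; <>p there: w:T. ✓
w: successors {u, x}; <>p there: u:F, x:F. ✗
x: no successors, so <><>p fails. ✗
— 2 worlds.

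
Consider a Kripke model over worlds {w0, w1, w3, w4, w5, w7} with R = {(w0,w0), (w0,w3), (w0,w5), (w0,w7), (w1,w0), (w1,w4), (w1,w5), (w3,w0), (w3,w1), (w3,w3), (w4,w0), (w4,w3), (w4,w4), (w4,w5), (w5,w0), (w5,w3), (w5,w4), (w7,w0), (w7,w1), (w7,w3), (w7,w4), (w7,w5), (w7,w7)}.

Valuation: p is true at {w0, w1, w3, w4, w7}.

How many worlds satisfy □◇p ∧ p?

5

w0: □◇p is T, p is T. ✓
w1: □◇p is T, p is T. ✓
w3: □◇p is T, p is T. ✓
w4: □◇p is T, p is T. ✓
w5: □◇p is T, p is F. ✗
w7: □◇p is T, p is T. ✓
Satisfying worlds: {w0, w1, w3, w4, w7}.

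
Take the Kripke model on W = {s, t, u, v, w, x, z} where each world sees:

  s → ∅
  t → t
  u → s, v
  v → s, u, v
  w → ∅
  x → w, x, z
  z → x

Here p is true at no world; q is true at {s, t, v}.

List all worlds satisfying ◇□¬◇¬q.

s: no successors, so ◇□¬◇¬q fails. ✗
t: successors {t}; □¬◇¬q there: t:T. ✓
u: successors {s, v}; □¬◇¬q there: s:T, v:F. ✓
v: successors {s, u, v}; □¬◇¬q there: s:T, u:F, v:F. ✓
w: no successors, so ◇□¬◇¬q fails. ✗
x: successors {w, x, z}; □¬◇¬q there: w:T, x:F, z:F. ✓
z: successors {x}; □¬◇¬q there: x:F. ✗

{t, u, v, x}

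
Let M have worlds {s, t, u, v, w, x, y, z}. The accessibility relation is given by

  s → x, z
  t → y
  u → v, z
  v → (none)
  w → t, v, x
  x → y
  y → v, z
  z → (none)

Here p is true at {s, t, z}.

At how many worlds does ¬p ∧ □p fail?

7

s: ¬p is F, □p is F. ✗
t: ¬p is F, □p is F. ✗
u: ¬p is T, □p is F. ✗
v: ¬p is T, □p is T. ✓
w: ¬p is T, □p is F. ✗
x: ¬p is T, □p is F. ✗
y: ¬p is T, □p is F. ✗
z: ¬p is F, □p is T. ✗
Satisfying worlds: {v}.
So ¬p ∧ □p fails at the other 7 worlds.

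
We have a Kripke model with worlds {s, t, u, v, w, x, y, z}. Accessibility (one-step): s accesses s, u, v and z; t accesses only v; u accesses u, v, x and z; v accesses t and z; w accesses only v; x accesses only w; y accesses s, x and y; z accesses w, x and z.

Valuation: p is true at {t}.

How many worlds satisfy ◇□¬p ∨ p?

s: ◇□¬p is T, p is F. ✓
t: ◇□¬p is F, p is T. ✓
u: ◇□¬p is T, p is F. ✓
v: ◇□¬p is T, p is F. ✓
w: ◇□¬p is F, p is F. ✗
x: ◇□¬p is T, p is F. ✓
y: ◇□¬p is T, p is F. ✓
z: ◇□¬p is T, p is F. ✓
Satisfying worlds: {s, t, u, v, x, y, z}.

7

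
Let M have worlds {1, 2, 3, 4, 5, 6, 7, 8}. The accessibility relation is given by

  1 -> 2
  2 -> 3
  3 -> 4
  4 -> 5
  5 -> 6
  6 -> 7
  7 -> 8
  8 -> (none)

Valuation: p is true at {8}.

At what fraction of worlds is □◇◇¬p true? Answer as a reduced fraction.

5/8

1: successors {2}; ◇◇¬p there: 2:T. ✓
2: successors {3}; ◇◇¬p there: 3:T. ✓
3: successors {4}; ◇◇¬p there: 4:T. ✓
4: successors {5}; ◇◇¬p there: 5:T. ✓
5: successors {6}; ◇◇¬p there: 6:F. ✗
6: successors {7}; ◇◇¬p there: 7:F. ✗
7: successors {8}; ◇◇¬p there: 8:F. ✗
8: no successors, so □◇◇¬p holds vacuously. ✓
That's 5 of 8 worlds, so 5/8.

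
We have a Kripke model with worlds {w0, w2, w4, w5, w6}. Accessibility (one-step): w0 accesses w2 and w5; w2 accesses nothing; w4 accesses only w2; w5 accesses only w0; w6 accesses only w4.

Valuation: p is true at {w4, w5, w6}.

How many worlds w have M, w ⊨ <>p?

w0: successors {w2, w5}; p there: w2:F, w5:T. ✓
w2: no successors, so <>p fails. ✗
w4: successors {w2}; p there: w2:F. ✗
w5: successors {w0}; p there: w0:F. ✗
w6: successors {w4}; p there: w4:T. ✓
Satisfying worlds: {w0, w6}.

2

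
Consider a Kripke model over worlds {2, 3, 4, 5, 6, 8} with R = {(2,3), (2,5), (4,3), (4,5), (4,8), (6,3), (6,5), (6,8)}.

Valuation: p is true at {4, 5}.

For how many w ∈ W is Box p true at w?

2: successors {3, 5}; p there: 3:F, 5:T. ✗
3: no successors, so Box p holds vacuously. ✓
4: successors {3, 5, 8}; p there: 3:F, 5:T, 8:F. ✗
5: no successors, so Box p holds vacuously. ✓
6: successors {3, 5, 8}; p there: 3:F, 5:T, 8:F. ✗
8: no successors, so Box p holds vacuously. ✓
Satisfying worlds: {3, 5, 8}.

3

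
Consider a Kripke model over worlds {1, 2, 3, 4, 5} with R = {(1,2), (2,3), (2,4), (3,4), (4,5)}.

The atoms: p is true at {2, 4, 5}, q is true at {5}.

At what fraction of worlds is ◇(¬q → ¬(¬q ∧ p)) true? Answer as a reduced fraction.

2/5

1: successors {2}; ¬q → ¬(¬q ∧ p) there: 2:F. ✗
2: successors {3, 4}; ¬q → ¬(¬q ∧ p) there: 3:T, 4:F. ✓
3: successors {4}; ¬q → ¬(¬q ∧ p) there: 4:F. ✗
4: successors {5}; ¬q → ¬(¬q ∧ p) there: 5:T. ✓
5: no successors, so ◇(¬q → ¬(¬q ∧ p)) fails. ✗
That's 2 of 5 worlds, so 2/5.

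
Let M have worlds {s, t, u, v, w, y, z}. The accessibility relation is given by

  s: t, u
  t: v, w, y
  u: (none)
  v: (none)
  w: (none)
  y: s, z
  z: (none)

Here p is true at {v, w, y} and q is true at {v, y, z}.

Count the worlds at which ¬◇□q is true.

4

s: ◇□q is T. ✗
t: ◇□q is T. ✗
u: ◇□q is F. ✓
v: ◇□q is F. ✓
w: ◇□q is F. ✓
y: ◇□q is T. ✗
z: ◇□q is F. ✓
Satisfying worlds: {u, v, w, z}.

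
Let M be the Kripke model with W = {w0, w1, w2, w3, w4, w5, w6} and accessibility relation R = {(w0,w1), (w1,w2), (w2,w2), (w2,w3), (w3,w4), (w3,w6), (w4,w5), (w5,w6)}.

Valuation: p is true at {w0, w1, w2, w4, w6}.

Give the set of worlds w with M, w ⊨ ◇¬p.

{w2, w4}

w0: successors {w1}; ¬p there: w1:F. ✗
w1: successors {w2}; ¬p there: w2:F. ✗
w2: successors {w2, w3}; ¬p there: w2:F, w3:T. ✓
w3: successors {w4, w6}; ¬p there: w4:F, w6:F. ✗
w4: successors {w5}; ¬p there: w5:T. ✓
w5: successors {w6}; ¬p there: w6:F. ✗
w6: no successors, so ◇¬p fails. ✗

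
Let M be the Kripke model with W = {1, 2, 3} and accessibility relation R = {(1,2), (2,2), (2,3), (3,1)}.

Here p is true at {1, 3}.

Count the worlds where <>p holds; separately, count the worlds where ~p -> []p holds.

For <>p:
1: successors {2}; p there: 2:F. ✗
2: successors {2, 3}; p there: 2:F, 3:T. ✓
3: successors {1}; p there: 1:T. ✓
— 2 worlds.
For ~p -> []p:
1: ~p is F, []p is F. ✓
2: ~p is T, []p is F. ✗
3: ~p is F, []p is T. ✓
— 2 worlds.

2 and 2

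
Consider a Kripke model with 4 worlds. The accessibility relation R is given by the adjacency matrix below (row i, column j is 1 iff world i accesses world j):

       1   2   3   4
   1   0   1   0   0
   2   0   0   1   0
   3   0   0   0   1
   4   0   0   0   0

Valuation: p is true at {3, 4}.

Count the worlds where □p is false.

1: successors {2}; p there: 2:F. ✗
2: successors {3}; p there: 3:T. ✓
3: successors {4}; p there: 4:T. ✓
4: no successors, so □p holds vacuously. ✓
Satisfying worlds: {2, 3, 4}.
So □p fails at the other 1 world.

1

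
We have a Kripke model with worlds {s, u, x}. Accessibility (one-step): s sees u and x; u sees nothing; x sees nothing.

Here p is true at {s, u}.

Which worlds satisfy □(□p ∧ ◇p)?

{u, x}

s: successors {u, x}; □p ∧ ◇p there: u:F, x:F. ✗
u: no successors, so □(□p ∧ ◇p) holds vacuously. ✓
x: no successors, so □(□p ∧ ◇p) holds vacuously. ✓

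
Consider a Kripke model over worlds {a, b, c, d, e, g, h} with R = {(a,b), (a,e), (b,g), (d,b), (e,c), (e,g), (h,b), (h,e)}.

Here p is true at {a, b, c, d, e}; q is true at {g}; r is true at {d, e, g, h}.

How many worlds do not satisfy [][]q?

2

a: successors {b, e}; []q there: b:T, e:F. ✗
b: successors {g}; []q there: g:T. ✓
c: no successors, so [][]q holds vacuously. ✓
d: successors {b}; []q there: b:T. ✓
e: successors {c, g}; []q there: c:T, g:T. ✓
g: no successors, so [][]q holds vacuously. ✓
h: successors {b, e}; []q there: b:T, e:F. ✗
Satisfying worlds: {b, c, d, e, g}.
So [][]q fails at the other 2 worlds.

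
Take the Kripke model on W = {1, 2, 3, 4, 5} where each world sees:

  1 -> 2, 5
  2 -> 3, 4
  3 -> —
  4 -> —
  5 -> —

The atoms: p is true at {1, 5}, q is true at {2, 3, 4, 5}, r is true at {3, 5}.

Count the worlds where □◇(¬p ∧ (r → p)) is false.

2

1: successors {2, 5}; ◇(¬p ∧ (r → p)) there: 2:T, 5:F. ✗
2: successors {3, 4}; ◇(¬p ∧ (r → p)) there: 3:F, 4:F. ✗
3: no successors, so □◇(¬p ∧ (r → p)) holds vacuously. ✓
4: no successors, so □◇(¬p ∧ (r → p)) holds vacuously. ✓
5: no successors, so □◇(¬p ∧ (r → p)) holds vacuously. ✓
Satisfying worlds: {3, 4, 5}.
So □◇(¬p ∧ (r → p)) fails at the other 2 worlds.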